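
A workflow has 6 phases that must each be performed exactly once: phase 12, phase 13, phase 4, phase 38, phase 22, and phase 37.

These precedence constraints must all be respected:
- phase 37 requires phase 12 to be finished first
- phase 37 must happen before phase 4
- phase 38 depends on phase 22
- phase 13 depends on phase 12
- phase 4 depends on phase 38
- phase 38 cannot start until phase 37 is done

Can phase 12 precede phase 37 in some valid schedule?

Every valid ordering already has phase 12 before phase 37 (the constraints require it), so in particular at least one does.

Yes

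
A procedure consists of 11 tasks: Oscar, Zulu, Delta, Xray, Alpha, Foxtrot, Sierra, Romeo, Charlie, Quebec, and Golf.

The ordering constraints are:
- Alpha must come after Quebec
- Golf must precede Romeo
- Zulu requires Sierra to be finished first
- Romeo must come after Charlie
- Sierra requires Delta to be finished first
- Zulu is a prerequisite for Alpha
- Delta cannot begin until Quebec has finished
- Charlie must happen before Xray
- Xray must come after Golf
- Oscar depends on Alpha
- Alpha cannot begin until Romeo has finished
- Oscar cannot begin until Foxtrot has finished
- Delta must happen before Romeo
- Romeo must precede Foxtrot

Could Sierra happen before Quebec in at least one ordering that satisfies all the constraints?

No

The constraints give a chain Quebec → Delta → Sierra, which forces Quebec before Sierra.
So no valid ordering can have Sierra before Quebec.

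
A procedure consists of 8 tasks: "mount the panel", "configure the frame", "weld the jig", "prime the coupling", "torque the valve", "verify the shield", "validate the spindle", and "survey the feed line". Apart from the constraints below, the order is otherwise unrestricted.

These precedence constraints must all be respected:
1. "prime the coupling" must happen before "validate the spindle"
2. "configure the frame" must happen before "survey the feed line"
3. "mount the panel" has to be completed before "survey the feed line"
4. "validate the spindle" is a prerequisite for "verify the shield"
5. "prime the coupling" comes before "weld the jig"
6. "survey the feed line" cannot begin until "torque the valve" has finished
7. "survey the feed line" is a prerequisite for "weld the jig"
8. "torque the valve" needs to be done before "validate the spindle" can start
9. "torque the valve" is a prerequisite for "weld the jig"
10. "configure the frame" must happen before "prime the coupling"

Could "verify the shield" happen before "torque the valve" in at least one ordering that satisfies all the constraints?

No

The constraints give a chain "torque the valve" → "validate the spindle" → "verify the shield", which forces "torque the valve" before "verify the shield".
Hence "verify the shield" can never be scheduled before "torque the valve".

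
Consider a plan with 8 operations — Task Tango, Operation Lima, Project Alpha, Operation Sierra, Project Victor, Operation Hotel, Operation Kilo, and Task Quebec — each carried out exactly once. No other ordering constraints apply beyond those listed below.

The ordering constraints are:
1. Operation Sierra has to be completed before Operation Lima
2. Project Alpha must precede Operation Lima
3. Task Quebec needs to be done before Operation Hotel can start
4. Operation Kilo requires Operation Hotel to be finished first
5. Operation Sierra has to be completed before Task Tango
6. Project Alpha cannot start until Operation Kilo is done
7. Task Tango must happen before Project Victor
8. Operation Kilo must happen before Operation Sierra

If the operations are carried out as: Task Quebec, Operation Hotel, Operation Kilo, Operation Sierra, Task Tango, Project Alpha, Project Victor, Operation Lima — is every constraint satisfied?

Checking each listed constraint against this order: for instance, Operation Sierra is in position 4 and Operation Lima in position 8, so that constraint holds — and the remaining constraints check out the same way.

Yes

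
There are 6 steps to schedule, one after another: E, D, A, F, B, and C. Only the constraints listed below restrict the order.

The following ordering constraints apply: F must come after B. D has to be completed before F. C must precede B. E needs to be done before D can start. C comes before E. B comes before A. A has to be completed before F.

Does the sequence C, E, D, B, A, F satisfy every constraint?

Going through the constraints one by one, each required predecessor appears earlier in the sequence than its dependent — e.g. C (position 1) is before B (position 4), as required.

Yes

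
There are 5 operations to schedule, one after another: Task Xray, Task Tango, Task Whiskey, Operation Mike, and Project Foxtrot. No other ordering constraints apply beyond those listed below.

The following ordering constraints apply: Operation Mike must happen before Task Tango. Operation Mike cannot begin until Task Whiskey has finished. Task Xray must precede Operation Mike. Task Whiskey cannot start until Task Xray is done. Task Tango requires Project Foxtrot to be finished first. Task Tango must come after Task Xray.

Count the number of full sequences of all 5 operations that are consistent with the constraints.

4

The operations with no prerequisites are Task Xray, Project Foxtrot; any of them can be placed first.
Enumerating by repeatedly choosing an available operation (one whose prerequisites are all placed) gives 4 distinct complete orderings.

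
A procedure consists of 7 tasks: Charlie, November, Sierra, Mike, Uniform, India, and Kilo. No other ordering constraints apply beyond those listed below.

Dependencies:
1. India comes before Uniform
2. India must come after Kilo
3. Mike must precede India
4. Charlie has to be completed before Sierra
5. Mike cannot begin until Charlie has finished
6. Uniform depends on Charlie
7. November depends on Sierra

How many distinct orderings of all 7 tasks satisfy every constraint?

2 tasks have no prerequisites (Charlie, Kilo), so any of them could come first.
Enumerating by repeatedly choosing an available task (one whose prerequisites are all placed) gives 40 distinct complete orderings.

40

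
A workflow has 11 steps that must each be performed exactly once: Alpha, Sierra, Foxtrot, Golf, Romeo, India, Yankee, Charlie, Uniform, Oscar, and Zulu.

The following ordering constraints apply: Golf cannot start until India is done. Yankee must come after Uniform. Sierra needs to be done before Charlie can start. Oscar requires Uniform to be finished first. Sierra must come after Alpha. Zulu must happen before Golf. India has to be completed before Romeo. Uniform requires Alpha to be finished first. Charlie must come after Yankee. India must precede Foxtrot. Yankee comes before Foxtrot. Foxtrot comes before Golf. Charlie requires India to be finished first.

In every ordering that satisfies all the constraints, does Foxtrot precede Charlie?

No

No chain of constraints connects Foxtrot to Charlie in either direction.
There exist valid orderings with Charlie before Foxtrot, so Foxtrot is not required to come first.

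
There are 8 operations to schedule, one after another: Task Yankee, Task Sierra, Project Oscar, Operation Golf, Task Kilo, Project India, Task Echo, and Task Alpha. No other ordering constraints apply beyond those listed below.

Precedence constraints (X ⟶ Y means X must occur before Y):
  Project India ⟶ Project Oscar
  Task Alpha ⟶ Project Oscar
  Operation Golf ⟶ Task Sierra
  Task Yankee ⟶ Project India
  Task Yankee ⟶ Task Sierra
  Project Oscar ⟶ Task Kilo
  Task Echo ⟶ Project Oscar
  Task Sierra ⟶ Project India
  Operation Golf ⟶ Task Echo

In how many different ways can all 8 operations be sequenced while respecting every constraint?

3 operations have no prerequisites (Task Yankee, Operation Golf, Task Alpha), so any of them could come first.
Systematically extending each partial ordering one operation at a time and counting, there are 42 complete orderings.

42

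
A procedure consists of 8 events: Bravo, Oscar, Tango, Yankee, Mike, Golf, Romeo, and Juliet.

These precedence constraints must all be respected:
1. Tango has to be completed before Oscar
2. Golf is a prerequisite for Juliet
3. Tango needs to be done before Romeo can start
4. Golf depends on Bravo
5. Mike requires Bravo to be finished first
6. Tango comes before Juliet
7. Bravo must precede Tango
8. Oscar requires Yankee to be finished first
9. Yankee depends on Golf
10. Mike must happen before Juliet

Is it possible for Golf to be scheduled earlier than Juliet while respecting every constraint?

Golf is actually forced before Juliet by the constraints, so certainly some valid ordering has Golf first.

Yes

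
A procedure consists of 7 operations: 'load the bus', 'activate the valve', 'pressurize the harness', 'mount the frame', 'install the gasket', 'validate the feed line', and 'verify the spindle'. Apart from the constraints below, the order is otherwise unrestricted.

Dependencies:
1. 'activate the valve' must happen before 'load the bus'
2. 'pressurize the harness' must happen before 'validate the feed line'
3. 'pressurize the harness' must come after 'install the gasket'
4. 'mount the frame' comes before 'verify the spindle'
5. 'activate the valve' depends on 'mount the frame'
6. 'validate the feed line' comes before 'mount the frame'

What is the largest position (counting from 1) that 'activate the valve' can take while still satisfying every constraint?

Following the constraints forward from 'activate the valve', its only required successor is 'load the bus'.
With 1 mandatory successor out of 7 operations total, the latest slot for 'activate the valve' is 7−1 = 6, and it's reachable by doing all non-successors before 'activate the valve'.

6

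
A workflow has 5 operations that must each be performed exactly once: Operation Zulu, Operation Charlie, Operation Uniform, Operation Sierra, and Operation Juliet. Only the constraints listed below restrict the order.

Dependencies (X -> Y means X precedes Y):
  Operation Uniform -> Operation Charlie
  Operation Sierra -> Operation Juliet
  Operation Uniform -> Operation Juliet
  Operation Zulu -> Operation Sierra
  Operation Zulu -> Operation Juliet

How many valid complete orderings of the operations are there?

The operations with no prerequisites are Operation Zulu, Operation Uniform; any of them can be placed first.
Enumerating by repeatedly choosing an available operation (one whose prerequisites are all placed) gives 9 distinct complete orderings.

9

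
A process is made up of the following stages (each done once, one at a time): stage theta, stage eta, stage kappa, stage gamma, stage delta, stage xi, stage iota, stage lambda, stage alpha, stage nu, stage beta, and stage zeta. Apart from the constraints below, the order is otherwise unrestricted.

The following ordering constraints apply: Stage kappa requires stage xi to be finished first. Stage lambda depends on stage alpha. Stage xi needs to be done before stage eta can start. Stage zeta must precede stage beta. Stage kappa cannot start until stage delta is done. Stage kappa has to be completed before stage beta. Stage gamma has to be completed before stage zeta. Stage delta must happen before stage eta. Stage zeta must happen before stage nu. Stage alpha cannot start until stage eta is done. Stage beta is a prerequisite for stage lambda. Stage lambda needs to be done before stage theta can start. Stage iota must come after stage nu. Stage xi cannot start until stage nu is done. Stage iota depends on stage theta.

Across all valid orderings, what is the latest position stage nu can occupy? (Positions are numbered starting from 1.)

4

The stages that are forced after stage nu, directly or by a chain of constraints, are stage theta, stage eta, stage kappa, stage xi, stage iota, stage lambda, stage alpha, stage beta. That's 8 stages.
With 8 mandatory successors out of 12 stages total, the latest slot for stage nu is 12−8 = 4, and it's reachable by doing all non-successors before stage nu.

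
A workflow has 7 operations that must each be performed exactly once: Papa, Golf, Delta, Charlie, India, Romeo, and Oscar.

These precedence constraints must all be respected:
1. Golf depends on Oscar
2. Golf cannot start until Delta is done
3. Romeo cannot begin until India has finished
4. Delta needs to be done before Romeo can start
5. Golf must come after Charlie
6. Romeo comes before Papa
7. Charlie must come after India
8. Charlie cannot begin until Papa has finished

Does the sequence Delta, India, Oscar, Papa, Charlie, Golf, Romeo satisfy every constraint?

No

The sequence places Papa ahead of Romeo.
But one of the constraints requires Romeo before Papa, so this ordering violates it.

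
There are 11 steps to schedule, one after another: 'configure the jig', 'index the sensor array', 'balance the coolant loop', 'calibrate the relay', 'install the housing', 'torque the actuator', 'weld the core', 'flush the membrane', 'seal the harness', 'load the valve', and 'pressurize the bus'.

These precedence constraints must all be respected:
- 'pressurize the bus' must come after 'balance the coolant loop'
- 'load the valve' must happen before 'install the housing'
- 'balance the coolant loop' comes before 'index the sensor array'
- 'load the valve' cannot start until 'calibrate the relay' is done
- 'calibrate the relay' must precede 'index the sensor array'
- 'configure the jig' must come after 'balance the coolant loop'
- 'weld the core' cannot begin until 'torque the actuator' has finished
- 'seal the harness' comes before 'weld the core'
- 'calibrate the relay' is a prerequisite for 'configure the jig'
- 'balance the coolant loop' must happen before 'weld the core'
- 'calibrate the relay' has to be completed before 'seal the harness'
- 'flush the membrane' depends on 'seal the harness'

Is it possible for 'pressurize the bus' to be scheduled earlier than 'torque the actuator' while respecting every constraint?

Yes

No chain of constraints runs from 'torque the actuator' to 'pressurize the bus', so 'torque the actuator' is not required to come first.
That means at least one valid schedule has 'pressurize the bus' before 'torque the actuator'.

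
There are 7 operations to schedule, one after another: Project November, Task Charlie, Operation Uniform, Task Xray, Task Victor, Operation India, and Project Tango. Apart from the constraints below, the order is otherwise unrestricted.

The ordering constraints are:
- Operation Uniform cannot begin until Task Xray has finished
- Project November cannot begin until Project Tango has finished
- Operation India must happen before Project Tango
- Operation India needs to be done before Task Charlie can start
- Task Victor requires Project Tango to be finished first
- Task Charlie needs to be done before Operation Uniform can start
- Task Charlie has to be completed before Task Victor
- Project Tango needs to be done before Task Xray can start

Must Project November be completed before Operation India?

The constraints actually force Operation India before Project November (via Operation India → Project Tango → Project November), not the other way around.
So Project November does not have to come before Operation India — it cannot.

No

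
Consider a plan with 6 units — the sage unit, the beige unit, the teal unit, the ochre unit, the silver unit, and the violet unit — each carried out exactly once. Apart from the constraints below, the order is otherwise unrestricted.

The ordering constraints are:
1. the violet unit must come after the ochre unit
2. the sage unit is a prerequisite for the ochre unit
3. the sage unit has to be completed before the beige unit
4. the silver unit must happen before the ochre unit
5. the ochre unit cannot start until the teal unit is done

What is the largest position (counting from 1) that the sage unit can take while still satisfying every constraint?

Following every chain forward from the sage unit, the units that must come later are the beige unit, the ochre unit, the violet unit — 3 of them.
With 3 mandatory successors out of 6 units total, the latest slot for the sage unit is 6−3 = 3, and it's reachable by doing all non-successors before the sage unit.

3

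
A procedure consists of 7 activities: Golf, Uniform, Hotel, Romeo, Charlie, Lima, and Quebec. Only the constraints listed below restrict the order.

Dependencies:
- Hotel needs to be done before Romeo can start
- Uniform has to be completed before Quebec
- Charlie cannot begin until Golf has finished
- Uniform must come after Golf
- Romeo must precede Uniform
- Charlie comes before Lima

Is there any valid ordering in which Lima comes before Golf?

No

There is a dependency chain Golf → Charlie → Lima, so Lima always comes after Golf.
So no valid ordering can have Lima before Golf.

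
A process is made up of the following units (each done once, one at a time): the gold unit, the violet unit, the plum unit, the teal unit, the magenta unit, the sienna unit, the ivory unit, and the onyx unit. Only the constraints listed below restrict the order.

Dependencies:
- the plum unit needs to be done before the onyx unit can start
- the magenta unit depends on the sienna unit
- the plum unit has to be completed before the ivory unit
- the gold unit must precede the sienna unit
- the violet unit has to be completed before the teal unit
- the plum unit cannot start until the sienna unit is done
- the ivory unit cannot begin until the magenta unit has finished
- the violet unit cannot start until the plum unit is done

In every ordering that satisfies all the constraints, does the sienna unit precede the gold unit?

No

There is a chain the gold unit → the sienna unit, which puts the gold unit before the sienna unit.
So the sienna unit never precedes the gold unit.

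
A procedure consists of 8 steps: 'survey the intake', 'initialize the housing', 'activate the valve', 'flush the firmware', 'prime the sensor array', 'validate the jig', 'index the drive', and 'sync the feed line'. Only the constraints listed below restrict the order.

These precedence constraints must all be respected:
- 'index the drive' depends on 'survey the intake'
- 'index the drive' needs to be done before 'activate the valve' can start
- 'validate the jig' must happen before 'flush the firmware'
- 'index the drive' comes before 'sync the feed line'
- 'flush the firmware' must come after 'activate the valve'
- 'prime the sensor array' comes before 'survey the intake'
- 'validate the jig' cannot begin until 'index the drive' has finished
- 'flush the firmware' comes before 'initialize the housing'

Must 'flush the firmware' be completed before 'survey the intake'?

In fact the dependencies run the other way: 'survey the intake' → 'index the drive' → 'activate the valve' → 'flush the firmware'.
So 'flush the firmware' never precedes 'survey the intake'.

No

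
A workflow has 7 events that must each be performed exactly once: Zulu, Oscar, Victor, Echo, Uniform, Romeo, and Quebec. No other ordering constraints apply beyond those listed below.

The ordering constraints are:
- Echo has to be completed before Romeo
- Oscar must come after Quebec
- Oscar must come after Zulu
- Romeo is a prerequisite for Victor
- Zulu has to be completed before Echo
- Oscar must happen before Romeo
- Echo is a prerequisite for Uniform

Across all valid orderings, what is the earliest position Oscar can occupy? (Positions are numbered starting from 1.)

3

Working backwards through the constraints from Oscar, its full set of required predecessors is Zulu, Quebec — 2 of them.
With 2 mandatory predecessors, the earliest Oscar can sit is position 2+1 = 3, and placing just those 2 first achieves it.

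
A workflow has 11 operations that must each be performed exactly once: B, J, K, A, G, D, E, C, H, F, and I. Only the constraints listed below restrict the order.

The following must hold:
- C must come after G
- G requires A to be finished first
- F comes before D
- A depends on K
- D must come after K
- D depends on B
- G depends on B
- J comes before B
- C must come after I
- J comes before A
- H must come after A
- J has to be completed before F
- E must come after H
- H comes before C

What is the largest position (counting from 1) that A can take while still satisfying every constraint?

Every operation that must follow A has to come after it. Tracing all chains starting from A, those operations are: G, E, C, H — 4 in total.
So at least 4 operations follow A, putting A no later than position 7. That position is achievable by scheduling everything else first.

7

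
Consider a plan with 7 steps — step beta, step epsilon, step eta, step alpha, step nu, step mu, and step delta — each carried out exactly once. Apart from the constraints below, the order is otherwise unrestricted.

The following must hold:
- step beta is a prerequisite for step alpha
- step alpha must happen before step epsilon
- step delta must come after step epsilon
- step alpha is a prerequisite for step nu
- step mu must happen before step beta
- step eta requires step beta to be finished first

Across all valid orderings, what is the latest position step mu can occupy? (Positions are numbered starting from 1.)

Every step that must follow step mu has to come after it. Tracing all chains starting from step mu, those steps are: step beta, step epsilon, step eta, step alpha, step nu, step delta — 6 in total.
With 6 mandatory successors out of 7 steps total, the latest slot for step mu is 7−6 = 1, and it's reachable by doing all non-successors before step mu.

1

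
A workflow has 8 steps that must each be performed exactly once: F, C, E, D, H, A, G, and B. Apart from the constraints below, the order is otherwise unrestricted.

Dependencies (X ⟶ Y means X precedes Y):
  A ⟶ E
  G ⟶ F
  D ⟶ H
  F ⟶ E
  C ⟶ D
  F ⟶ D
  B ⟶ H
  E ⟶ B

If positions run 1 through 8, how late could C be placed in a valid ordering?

6

Following every chain forward from C, the steps that must come later are D, H — 2 of them.
With 2 mandatory successors out of 8 steps total, the latest slot for C is 8−2 = 6, and it's reachable by doing all non-successors before C.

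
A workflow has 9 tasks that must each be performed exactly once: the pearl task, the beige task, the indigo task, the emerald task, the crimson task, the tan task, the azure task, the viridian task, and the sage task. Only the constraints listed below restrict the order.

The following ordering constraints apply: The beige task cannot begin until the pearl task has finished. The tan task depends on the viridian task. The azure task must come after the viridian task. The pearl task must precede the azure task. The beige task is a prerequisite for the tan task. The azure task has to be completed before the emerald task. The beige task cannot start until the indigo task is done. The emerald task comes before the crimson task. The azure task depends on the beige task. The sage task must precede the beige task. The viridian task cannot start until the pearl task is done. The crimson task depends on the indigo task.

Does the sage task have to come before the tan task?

Yes

There is a constraint chain the sage task → the beige task → the tan task.
So the sage task must precede the tan task in any valid ordering.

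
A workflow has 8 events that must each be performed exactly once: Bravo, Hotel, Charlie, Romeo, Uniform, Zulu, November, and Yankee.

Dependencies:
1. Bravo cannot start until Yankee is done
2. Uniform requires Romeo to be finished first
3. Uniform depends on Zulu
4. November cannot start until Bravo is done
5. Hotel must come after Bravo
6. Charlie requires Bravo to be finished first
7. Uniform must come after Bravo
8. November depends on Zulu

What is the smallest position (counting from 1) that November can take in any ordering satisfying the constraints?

Every event that must precede November has to come before it. Tracing all chains that end at November, those events are: Bravo, Zulu, Yankee — 3 in total.
So at minimum 3 events come before November, putting November no earlier than position 4. That position is achievable by scheduling exactly those predecessors first.

4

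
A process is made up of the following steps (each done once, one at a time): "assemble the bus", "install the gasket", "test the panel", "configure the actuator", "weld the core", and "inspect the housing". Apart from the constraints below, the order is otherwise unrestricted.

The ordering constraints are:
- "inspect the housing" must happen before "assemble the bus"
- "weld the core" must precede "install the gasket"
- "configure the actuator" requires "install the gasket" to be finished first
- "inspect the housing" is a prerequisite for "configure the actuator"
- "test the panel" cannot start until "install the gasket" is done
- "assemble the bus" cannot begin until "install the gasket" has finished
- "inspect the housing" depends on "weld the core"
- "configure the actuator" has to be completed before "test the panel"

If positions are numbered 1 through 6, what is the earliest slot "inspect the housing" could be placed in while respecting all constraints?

The only step forced before "inspect the housing" (directly or transitively) is "weld the core".
So at minimum 1 step comes before "inspect the housing", putting "inspect the housing" no earlier than position 2. That position is achievable by scheduling exactly that predecessor first.

2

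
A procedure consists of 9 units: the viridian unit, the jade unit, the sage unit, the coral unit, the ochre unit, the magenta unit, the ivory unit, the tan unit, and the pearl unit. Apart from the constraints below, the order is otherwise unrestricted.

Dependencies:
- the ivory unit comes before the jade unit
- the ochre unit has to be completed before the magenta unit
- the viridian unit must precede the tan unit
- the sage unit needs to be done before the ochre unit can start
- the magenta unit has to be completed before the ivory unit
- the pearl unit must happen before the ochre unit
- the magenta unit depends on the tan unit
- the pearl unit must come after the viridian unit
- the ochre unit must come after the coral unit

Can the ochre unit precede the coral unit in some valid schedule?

No

The constraints give a chain the coral unit → the ochre unit, which forces the coral unit before the ochre unit.
So no valid ordering can have the ochre unit before the coral unit.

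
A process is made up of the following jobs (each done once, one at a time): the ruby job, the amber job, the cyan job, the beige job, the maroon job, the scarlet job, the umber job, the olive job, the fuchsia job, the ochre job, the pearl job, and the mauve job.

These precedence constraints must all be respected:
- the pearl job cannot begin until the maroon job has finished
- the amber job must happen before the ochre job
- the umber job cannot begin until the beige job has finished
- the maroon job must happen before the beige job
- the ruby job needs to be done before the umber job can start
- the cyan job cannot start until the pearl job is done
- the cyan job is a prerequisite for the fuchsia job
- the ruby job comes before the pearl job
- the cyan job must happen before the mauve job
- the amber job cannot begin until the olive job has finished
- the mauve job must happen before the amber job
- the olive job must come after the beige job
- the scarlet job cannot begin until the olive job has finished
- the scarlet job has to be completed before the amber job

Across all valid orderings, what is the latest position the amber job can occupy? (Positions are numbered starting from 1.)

11

Following the constraints forward from the amber job, its only required successor is the ochre job.
With 1 mandatory successor out of 12 jobs total, the latest slot for the amber job is 12−1 = 11, and it's reachable by doing all non-successors before the amber job.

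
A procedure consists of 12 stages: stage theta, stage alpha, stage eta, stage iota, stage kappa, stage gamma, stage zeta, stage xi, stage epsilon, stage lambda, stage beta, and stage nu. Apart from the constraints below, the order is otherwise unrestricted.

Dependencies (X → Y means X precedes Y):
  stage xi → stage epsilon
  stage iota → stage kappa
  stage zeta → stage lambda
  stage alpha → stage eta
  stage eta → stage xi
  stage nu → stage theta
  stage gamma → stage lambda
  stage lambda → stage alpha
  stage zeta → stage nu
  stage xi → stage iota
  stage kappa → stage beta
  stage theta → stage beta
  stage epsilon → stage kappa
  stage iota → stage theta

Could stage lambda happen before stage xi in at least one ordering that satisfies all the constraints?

Yes

The constraints force stage lambda before stage xi, so yes — every valid ordering has stage lambda earlier.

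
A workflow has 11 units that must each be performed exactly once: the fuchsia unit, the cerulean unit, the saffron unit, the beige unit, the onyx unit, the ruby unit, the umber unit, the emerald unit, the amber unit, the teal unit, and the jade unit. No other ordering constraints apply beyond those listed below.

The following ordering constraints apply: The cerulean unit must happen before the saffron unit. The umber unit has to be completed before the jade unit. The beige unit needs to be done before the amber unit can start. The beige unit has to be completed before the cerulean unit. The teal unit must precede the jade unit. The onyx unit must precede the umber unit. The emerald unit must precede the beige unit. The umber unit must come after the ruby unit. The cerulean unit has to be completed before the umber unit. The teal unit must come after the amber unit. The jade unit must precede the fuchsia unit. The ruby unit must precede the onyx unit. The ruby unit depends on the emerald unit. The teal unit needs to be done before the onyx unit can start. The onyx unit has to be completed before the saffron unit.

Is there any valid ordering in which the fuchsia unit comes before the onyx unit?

Following the onyx unit → the umber unit → the jade unit → the fuchsia unit, the onyx unit must precede the fuchsia unit in every valid ordering.
Hence the fuchsia unit can never be scheduled before the onyx unit.

No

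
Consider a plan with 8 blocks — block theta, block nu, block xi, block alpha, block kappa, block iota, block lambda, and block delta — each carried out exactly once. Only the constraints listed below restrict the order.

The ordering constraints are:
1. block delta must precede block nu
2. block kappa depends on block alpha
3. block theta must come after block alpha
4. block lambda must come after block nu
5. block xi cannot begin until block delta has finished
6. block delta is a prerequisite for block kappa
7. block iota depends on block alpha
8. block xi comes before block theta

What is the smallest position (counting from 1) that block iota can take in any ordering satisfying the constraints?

2

Working backwards through the constraints from block iota, its only required predecessor is block alpha.
With 1 mandatory predecessor, the earliest block iota can sit is position 1+1 = 2, and placing just that one first achieves it.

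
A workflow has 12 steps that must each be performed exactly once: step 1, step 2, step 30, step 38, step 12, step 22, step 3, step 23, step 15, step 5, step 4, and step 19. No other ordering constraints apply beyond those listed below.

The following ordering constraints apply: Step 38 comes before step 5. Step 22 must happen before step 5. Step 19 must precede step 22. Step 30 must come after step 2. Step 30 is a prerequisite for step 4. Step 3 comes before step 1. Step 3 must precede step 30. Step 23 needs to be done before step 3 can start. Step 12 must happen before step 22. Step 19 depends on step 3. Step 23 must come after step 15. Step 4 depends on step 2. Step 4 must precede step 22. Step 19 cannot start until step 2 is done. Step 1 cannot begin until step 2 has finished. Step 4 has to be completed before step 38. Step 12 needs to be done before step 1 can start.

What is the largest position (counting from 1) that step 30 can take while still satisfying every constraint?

The steps that are forced after step 30, directly or by a chain of constraints, are step 38, step 22, step 5, step 4. That's 4 steps.
So at least 4 steps follow step 30, putting step 30 no later than position 8. That position is achievable by scheduling everything else first.

8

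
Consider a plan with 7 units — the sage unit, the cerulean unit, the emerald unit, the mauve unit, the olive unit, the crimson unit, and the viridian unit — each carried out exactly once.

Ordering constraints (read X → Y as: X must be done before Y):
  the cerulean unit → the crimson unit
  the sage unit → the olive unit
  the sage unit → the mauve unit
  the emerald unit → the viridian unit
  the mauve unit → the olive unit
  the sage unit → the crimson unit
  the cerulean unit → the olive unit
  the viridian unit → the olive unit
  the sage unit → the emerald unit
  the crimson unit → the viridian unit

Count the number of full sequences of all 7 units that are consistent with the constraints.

23

The units with no prerequisites are the sage unit, the cerulean unit; any of them can be placed first.
Counting all ways to extend the partial order to a total order gives 23.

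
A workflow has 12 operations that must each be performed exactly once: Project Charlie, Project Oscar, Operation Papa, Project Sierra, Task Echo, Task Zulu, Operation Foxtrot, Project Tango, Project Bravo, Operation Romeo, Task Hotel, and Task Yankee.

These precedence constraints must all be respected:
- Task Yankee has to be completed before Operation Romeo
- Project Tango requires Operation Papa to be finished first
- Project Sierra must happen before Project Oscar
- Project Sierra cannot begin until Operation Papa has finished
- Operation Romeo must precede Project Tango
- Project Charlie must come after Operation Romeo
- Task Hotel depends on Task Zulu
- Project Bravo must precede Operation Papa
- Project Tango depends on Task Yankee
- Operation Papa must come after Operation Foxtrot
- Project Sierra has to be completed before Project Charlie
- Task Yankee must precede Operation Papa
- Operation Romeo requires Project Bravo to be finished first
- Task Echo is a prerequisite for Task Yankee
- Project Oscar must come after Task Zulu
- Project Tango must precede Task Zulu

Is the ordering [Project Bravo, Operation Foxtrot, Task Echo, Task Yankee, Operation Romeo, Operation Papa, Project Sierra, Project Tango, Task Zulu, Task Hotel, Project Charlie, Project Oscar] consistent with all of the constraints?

Going through the constraints one by one, each required predecessor appears earlier in the sequence than its dependent — e.g. Operation Romeo (position 5) is before Project Charlie (position 11), as required.

Yes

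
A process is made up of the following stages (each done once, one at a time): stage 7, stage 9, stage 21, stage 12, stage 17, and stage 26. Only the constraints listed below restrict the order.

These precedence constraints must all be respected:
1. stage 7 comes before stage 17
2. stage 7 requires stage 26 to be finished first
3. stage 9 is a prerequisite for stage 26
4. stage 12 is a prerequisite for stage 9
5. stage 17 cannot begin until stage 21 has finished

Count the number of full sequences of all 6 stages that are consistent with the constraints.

5

2 stages have no prerequisites (stage 21, stage 12), so any of them could come first.
Enumerating by repeatedly choosing an available stage (one whose prerequisites are all placed) gives 5 distinct complete orderings.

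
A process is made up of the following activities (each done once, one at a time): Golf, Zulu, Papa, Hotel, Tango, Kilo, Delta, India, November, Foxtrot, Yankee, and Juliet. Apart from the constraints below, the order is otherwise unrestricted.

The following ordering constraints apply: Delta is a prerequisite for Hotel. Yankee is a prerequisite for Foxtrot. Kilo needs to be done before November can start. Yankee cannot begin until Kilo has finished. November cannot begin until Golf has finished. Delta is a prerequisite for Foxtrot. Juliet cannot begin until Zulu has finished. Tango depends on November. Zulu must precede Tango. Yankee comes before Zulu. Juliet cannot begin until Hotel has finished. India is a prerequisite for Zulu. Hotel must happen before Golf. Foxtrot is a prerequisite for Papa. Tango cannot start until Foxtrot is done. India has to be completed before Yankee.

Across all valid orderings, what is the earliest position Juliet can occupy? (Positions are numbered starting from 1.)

7

Working backwards through the constraints from Juliet, its full set of required predecessors is Zulu, Hotel, Kilo, Delta, India, Yankee — 6 of them.
With 6 mandatory predecessors, the earliest Juliet can sit is position 6+1 = 7, and placing just those 6 first achieves it.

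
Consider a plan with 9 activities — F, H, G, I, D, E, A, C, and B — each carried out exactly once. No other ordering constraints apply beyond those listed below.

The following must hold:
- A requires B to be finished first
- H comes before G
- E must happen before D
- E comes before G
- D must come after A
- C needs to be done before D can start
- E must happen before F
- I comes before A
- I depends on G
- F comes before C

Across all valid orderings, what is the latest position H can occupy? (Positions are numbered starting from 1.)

5

Following every chain forward from H, the activities that must come later are G, I, D, A — 4 of them.
So at least 4 activities follow H, putting H no later than position 5. That position is achievable by scheduling everything else first.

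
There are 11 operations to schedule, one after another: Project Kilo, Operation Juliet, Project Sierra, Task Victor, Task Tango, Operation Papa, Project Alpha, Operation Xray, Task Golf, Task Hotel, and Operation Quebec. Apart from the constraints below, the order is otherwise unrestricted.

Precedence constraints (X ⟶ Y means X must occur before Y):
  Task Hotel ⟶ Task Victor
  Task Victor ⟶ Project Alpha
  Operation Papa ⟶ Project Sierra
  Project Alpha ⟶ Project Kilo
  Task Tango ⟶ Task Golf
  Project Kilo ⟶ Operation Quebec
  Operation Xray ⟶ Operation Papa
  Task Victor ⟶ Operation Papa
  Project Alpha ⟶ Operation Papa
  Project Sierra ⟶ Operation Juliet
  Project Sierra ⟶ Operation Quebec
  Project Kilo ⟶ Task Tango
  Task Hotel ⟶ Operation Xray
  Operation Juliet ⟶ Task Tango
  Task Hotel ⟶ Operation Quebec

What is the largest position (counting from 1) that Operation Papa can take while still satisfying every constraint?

Following every chain forward from Operation Papa, the operations that must come later are Operation Juliet, Project Sierra, Task Tango, Task Golf, Operation Quebec — 5 of them.
With 5 mandatory successors out of 11 operations total, the latest slot for Operation Papa is 11−5 = 6, and it's reachable by doing all non-successors before Operation Papa.

6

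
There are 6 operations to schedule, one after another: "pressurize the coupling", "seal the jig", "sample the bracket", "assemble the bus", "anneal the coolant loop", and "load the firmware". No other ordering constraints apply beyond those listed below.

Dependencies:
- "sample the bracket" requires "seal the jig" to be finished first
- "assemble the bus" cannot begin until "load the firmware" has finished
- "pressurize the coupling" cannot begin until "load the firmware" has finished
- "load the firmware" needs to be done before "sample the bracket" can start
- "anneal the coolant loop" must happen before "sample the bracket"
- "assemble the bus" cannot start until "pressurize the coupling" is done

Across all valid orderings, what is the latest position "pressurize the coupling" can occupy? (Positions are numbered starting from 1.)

5

Following the constraints forward from "pressurize the coupling", its only required successor is "assemble the bus".
With 1 mandatory successor out of 6 operations total, the latest slot for "pressurize the coupling" is 6−1 = 5, and it's reachable by doing all non-successors before "pressurize the coupling".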